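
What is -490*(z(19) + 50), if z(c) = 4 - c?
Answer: -17150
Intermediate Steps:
-490*(z(19) + 50) = -490*((4 - 1*19) + 50) = -490*((4 - 19) + 50) = -490*(-15 + 50) = -490*35 = -17150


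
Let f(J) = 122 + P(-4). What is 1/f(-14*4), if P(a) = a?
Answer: 1/118 ≈ 0.0084746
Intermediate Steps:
f(J) = 118 (f(J) = 122 - 4 = 118)
1/f(-14*4) = 1/118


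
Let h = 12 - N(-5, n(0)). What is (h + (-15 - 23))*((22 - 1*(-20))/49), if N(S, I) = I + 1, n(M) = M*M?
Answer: -162/7 ≈ -23.143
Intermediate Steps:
n(M) = M²
N(S, I) = 1 + I
h = 11 (h = 12 - (1 + 0²) = 12 - (1 + 0) = 12 - 1*1 = 12 - 1 = 11)
(h + (-15 - 23))*((22 - 1*(-20))/49) = (11 + (-15 - 23))*((22 - 1*(-20))/49) = (11 - 38)*((22 + 20)*(1/49)) = -1134/49 = -27*6/7 = -162/7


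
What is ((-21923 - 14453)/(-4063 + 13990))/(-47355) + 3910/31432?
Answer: 919603666391/7387982923860 ≈ 0.12447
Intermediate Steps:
((-21923 - 14453)/(-4063 + 13990))/(-47355) + 3910/31432 = -36376/9927*(-1/47355) + 3910*(1/31432) = -36376*1/9927*(-1/47355) + 1955/15716 = -36376/9927*(-1/47355) + 1955/15716 = 36376/470093085 + 1955/15716 = 919603666391/7387982923860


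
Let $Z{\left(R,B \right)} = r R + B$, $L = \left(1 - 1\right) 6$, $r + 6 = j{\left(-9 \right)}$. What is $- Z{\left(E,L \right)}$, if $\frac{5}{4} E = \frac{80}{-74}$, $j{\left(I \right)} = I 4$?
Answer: $- \frac{1344}{37} \approx -36.324$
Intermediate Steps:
$j{\left(I \right)} = 4 I$
$r = -42$ ($r = -6 + 4 \left(-9\right) = -6 - 36 = -42$)
$L = 0$ ($L = 0 \cdot 6 = 0$)
$E = - \frac{32}{37}$ ($E = \frac{4 \frac{80}{-74}}{5} = \frac{4 \cdot 80 \left(- \frac{1}{74}\right)}{5} = \frac{4}{5} \left(- \frac{40}{37}\right) = - \frac{32}{37} \approx -0.86486$)
$Z{\left(R,B \right)} = B - 42 R$ ($Z{\left(R,B \right)} = - 42 R + B = B - 42 R$)
$- Z{\left(E,L \right)} = - (0 - - \frac{1344}{37}) = - (0 + \frac{1344}{37}) = \left(-1\right) \frac{1344}{37} = - \frac{1344}{37}$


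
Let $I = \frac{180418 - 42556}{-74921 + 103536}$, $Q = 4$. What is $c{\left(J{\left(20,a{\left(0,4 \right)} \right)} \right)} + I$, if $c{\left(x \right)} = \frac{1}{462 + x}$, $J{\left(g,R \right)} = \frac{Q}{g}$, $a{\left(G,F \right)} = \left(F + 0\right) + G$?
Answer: $\frac{318742157}{66129265} \approx 4.82$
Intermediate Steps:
$a{\left(G,F \right)} = F + G$
$J{\left(g,R \right)} = \frac{4}{g}$
$I = \frac{137862}{28615} \approx 4.8178$
$c{\left(J{\left(20,a{\left(0,4 \right)} \right)} \right)} + I = \frac{1}{462 + \frac{4}{20}} + \frac{137862}{28615} = \frac{1}{462 + 4 \cdot \frac{1}{20}} + \frac{137862}{28615} = \frac{1}{462 + \frac{1}{5}} + \frac{137862}{28615} = \frac{1}{\frac{2311}{5}} + \frac{137862}{28615} = \frac{5}{2311} + \frac{137862}{28615} = \frac{318742157}{66129265}$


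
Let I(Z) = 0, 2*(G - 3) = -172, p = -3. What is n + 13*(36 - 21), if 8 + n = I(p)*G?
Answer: 187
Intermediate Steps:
G = -83 (G = 3 + (1/2)*(-172) = 3 - 86 = -83)
n = -8 (n = -8 + 0*(-83) = -8 + 0 = -8)
n + 13*(36 - 21) = -8 + 13*(36 - 21) = -8 + 13*15 = -8 + 195 = 187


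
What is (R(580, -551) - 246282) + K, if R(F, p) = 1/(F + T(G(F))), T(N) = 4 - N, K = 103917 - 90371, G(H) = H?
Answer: -930943/4 ≈ -2.3274e+5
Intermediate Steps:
K = 13546
R(F, p) = ¼ (R(F, p) = 1/(F + (4 - F)) = 1/4 = ¼)
(R(580, -551) - 246282) + K = (¼ - 246282) + 13546 = -985127/4 + 13546 = -930943/4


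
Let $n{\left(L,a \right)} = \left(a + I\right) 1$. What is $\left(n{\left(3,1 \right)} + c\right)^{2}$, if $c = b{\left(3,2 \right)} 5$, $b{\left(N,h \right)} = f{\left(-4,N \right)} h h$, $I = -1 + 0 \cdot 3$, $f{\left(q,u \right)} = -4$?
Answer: $6400$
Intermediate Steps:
$I = -1$ ($I = -1 + 0 = -1$)
$n{\left(L,a \right)} = -1 + a$ ($n{\left(L,a \right)} = \left(a - 1\right) 1 = \left(-1 + a\right) 1 = -1 + a$)
$b{\left(N,h \right)} = - 4 h^{2}$ ($b{\left(N,h \right)} = - 4 h h = - 4 h^{2}$)
$c = -80$ ($c = - 4 \cdot 2^{2} \cdot 5 = \left(-4\right) 4 \cdot 5 = \left(-16\right) 5 = -80$)
$\left(n{\left(3,1 \right)} + c\right)^{2} = \left(\left(-1 + 1\right) - 80\right)^{2} = \left(0 - 80\right)^{2} = \left(-80\right)^{2} = 6400$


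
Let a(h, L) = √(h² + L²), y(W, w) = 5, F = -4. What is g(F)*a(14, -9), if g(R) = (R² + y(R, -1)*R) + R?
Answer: -8*√277 ≈ -133.15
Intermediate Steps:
a(h, L) = √(L² + h²)
g(R) = R² + 6*R (g(R) = (R² + 5*R) + R = R² + 6*R)
g(F)*a(14, -9) = (-4*(6 - 4))*√((-9)² + 14²) = (-4*2)*√(81 + 196) = -8*√277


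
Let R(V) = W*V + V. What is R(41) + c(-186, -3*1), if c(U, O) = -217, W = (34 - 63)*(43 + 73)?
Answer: -138100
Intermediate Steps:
W = -3364 (W = -29*116 = -3364)
R(V) = -3363*V (R(V) = -3364*V + V = -3363*V)
R(41) + c(-186, -3*1) = -3363*41 - 217 = -137883 - 217 = -138100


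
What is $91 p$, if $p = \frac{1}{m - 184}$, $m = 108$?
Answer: $- \frac{91}{76} \approx -1.1974$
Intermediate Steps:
$p = - \frac{1}{76}$ ($p = \frac{1}{108 - 184} = \frac{1}{-76} = - \frac{1}{76} \approx -0.013158$)
$91 p = 91 \left(- \frac{1}{76}\right) = - \frac{91}{76}$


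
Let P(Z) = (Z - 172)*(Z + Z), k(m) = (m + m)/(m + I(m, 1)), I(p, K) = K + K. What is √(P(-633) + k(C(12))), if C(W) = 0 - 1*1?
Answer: 2*√254782 ≈ 1009.5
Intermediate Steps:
C(W) = -1 (C(W) = 0 - 1 = -1)
I(p, K) = 2*K
k(m) = 2*m/(2 + m) (k(m) = (m + m)/(m + 2*1) = (2*m)/(m + 2) = (2*m)/(2 + m) = 2*m/(2 + m))
P(Z) = 2*Z*(-172 + Z) (P(Z) = (-172 + Z)*(2*Z) = 2*Z*(-172 + Z))
√(P(-633) + k(C(12))) = √(2*(-633)*(-172 - 633) + 2*(-1)/(2 - 1)) = √(2*(-633)*(-805) + 2*(-1)/1) = √(1019130 + 2*(-1)*1) = √(1019130 - 2) = √1019128 = 2*√254782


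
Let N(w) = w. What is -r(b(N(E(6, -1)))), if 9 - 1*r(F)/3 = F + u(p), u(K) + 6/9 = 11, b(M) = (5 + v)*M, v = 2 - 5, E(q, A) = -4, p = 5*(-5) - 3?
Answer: -20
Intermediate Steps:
p = -28 (p = -25 - 3 = -28)
v = -3
b(M) = 2*M (b(M) = (5 - 3)*M = 2*M)
u(K) = 31/3 (u(K) = -⅔ + 11 = 31/3)
r(F) = -4 - 3*F (r(F) = 27 - 3*(F + 31/3) = 27 - 3*(31/3 + F) = 27 + (-31 - 3*F) = -4 - 3*F)
-r(b(N(E(6, -1)))) = -(-4 - 6*(-4)) = -(-4 - 3*(-8)) = -(-4 + 24) = -1*20 = -20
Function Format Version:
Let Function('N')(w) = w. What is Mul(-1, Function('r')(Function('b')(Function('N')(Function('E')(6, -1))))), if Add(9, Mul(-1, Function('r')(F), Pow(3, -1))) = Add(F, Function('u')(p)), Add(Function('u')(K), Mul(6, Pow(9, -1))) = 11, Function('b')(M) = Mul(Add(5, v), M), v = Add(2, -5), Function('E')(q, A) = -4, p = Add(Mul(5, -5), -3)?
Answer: -20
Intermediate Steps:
p = -28 (p = Add(-25, -3) = -28)
v = -3
Function('b')(M) = Mul(2, M) (Function('b')(M) = Mul(Add(5, -3), M) = Mul(2, M))
Function('u')(K) = Rational(31, 3) (Function('u')(K) = Add(Rational(-2, 3), 11) = Rational(31, 3))
Function('r')(F) = Add(-4, Mul(-3, F)) (Function('r')(F) = Add(27, Mul(-3, Add(F, Rational(31, 3)))) = Add(27, Mul(-3, Add(Rational(31, 3), F))) = Add(27, Add(-31, Mul(-3, F))) = Add(-4, Mul(-3, F)))
Mul(-1, Function('r')(Function('b')(Function('N')(Function('E')(6, -1))))) = Mul(-1, Add(-4, Mul(-3, Mul(2, -4)))) = Mul(-1, Add(-4, Mul(-3, -8))) = Mul(-1, Add(-4, 24)) = Mul(-1, 20) = -20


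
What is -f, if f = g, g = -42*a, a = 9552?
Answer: 401184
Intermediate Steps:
g = -401184 (g = -42*9552 = -401184)
f = -401184
-f = -1*(-401184) = 401184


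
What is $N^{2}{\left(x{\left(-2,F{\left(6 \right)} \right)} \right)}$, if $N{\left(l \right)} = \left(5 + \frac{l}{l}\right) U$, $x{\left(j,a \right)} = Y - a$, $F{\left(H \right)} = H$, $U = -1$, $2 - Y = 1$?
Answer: $36$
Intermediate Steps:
$Y = 1$ ($Y = 2 - 1 = 1$)
$x{\left(j,a \right)} = 1 - a$
$N{\left(l \right)} = -6$ ($N{\left(l \right)} = \left(5 + \frac{l}{l}\right) \left(-1\right) = \left(5 + 1\right) \left(-1\right) = 6 \left(-1\right) = -6$)
$N^{2}{\left(x{\left(-2,F{\left(6 \right)} \right)} \right)} = \left(-6\right)^{2} = 36$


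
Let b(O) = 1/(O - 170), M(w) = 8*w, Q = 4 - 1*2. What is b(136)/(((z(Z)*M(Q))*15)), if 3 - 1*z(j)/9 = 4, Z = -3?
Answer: 1/73440 ≈ 1.3617e-5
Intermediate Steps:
Q = 2 (Q = 4 - 2 = 2)
z(j) = -9 (z(j) = 27 - 9*4 = 27 - 36 = -9)
b(O) = 1/(-170 + O)
b(136)/(((z(Z)*M(Q))*15)) = 1/((-170 + 136)*((-72*2*15))) = 1/((-34)*((-9*16*15))) = -1/(34*((-144*15))) = -1/34/(-2160) = -1/34*(-1/2160) = 1/73440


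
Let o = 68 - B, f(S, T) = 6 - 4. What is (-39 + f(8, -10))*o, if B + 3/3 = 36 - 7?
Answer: -1480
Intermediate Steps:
f(S, T) = 2
B = 28 (B = -1 + (36 - 7) = -1 + 29 = 28)
o = 40 (o = 68 - 1*28 = 68 - 28 = 40)
(-39 + f(8, -10))*o = (-39 + 2)*40 = -37*40 = -1480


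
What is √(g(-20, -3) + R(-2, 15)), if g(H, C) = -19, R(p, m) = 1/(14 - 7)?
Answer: 2*I*√231/7 ≈ 4.3425*I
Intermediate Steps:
R(p, m) = ⅐ (R(p, m) = 1/7 = ⅐)
√(g(-20, -3) + R(-2, 15)) = √(-19 + ⅐) = √(-132/7) = 2*I*√231/7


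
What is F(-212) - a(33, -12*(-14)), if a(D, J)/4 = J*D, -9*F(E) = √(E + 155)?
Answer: -22176 - I*√57/9 ≈ -22176.0 - 0.83887*I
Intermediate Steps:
F(E) = -√(155 + E)/9 (F(E) = -√(E + 155)/9 = -√(155 + E)/9)
a(D, J) = 4*D*J (a(D, J) = 4*(J*D) = 4*(D*J) = 4*D*J)
F(-212) - a(33, -12*(-14)) = -√(155 - 212)/9 - 4*33*(-12*(-14)) = -I*√57/9 - 4*33*168 = -I*√57/9 - 1*22176 = -I*√57/9 - 22176 = -22176 - I*√57/9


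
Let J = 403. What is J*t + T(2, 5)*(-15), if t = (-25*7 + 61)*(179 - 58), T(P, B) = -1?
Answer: -5558967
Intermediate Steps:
t = -13794 (t = (-175 + 61)*121 = -114*121 = -13794)
J*t + T(2, 5)*(-15) = 403*(-13794) - 1*(-15) = -5558982 + 15 = -5558967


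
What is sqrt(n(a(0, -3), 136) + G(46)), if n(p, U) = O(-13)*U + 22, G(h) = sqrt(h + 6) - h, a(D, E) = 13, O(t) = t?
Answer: sqrt(-1792 + 2*sqrt(13)) ≈ 42.247*I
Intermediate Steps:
G(h) = sqrt(6 + h) - h
n(p, U) = 22 - 13*U (n(p, U) = -13*U + 22 = 22 - 13*U)
sqrt(n(a(0, -3), 136) + G(46)) = sqrt((22 - 13*136) + (sqrt(6 + 46) - 1*46)) = sqrt((22 - 1768) + (sqrt(52) - 46)) = sqrt(-1746 + (2*sqrt(13) - 46)) = sqrt(-1746 + (-46 + 2*sqrt(13))) = sqrt(-1792 + 2*sqrt(13))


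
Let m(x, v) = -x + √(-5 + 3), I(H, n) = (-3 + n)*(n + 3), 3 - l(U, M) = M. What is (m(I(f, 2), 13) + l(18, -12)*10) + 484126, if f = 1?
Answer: 484281 + I*√2 ≈ 4.8428e+5 + 1.4142*I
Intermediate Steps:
l(U, M) = 3 - M
I(H, n) = (-3 + n)*(3 + n)
m(x, v) = -x + I*√2 (m(x, v) = -x + √(-2) = -x + I*√2)
(m(I(f, 2), 13) + l(18, -12)*10) + 484126 = ((-(-9 + 2²) + I*√2) + (3 - 1*(-12))*10) + 484126 = ((-(-9 + 4) + I*√2) + (3 + 12)*10) + 484126 = ((-1*(-5) + I*√2) + 15*10) + 484126 = ((5 + I*√2) + 150) + 484126 = (155 + I*√2) + 484126 = 484281 + I*√2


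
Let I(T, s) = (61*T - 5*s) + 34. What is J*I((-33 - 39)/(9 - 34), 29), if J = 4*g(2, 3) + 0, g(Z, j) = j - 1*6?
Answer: -19404/25 ≈ -776.16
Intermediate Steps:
g(Z, j) = -6 + j (g(Z, j) = j - 6 = -6 + j)
I(T, s) = 34 - 5*s + 61*T (I(T, s) = (-5*s + 61*T) + 34 = 34 - 5*s + 61*T)
J = -12 (J = 4*(-6 + 3) + 0 = 4*(-3) + 0 = -12 + 0 = -12)
J*I((-33 - 39)/(9 - 34), 29) = -12*(34 - 5*29 + 61*((-33 - 39)/(9 - 34))) = -12*(34 - 145 + 61*(-72/(-25))) = -12*(34 - 145 + 61*(-72*(-1/25))) = -12*(34 - 145 + 61*(72/25)) = -12*(34 - 145 + 4392/25) = -12*1617/25 = -19404/25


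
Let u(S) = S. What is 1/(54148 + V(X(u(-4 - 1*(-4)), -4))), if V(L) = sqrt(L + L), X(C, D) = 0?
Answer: 1/54148 ≈ 1.8468e-5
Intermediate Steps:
V(L) = sqrt(2)*sqrt(L) (V(L) = sqrt(2*L) = sqrt(2)*sqrt(L))
1/(54148 + V(X(u(-4 - 1*(-4)), -4))) = 1/(54148 + sqrt(2)*sqrt(0)) = 1/(54148 + sqrt(2)*0) = 1/(54148 + 0) = 1/54148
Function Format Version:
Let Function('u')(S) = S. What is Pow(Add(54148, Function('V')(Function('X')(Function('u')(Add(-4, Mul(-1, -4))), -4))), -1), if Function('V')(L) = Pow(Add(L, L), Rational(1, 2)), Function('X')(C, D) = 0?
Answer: Rational(1, 54148) ≈ 1.8468e-5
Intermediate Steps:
Function('V')(L) = Mul(Pow(2, Rational(1, 2)), Pow(L, Rational(1, 2))) (Function('V')(L) = Pow(Mul(2, L), Rational(1, 2)) = Mul(Pow(2, Rational(1, 2)), Pow(L, Rational(1, 2))))
Pow(Add(54148, Function('V')(Function('X')(Function('u')(Add(-4, Mul(-1, -4))), -4))), -1) = Pow(Add(54148, Mul(Pow(2, Rational(1, 2)), Pow(0, Rational(1, 2)))), -1) = Pow(Add(54148, Mul(Pow(2, Rational(1, 2)), 0)), -1) = Pow(Add(54148, 0), -1) = Pow(54148, -1) = Rational(1, 54148)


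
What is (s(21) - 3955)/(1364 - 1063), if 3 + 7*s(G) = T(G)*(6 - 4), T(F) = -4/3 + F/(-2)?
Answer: -83135/6321 ≈ -13.152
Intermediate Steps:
T(F) = -4/3 - F/2 (T(F) = -4*1/3 + F*(-1/2) = -4/3 - F/2)
s(G) = -17/21 - G/7 (s(G) = -3/7 + ((-4/3 - G/2)*(6 - 4))/7 = -3/7 + ((-4/3 - G/2)*2)/7 = -3/7 + (-8/3 - G)/7 = -3/7 + (-8/21 - G/7) = -17/21 - G/7)
(s(21) - 3955)/(1364 - 1063) = ((-17/21 - 1/7*21) - 3955)/(1364 - 1063) = ((-17/21 - 3) - 3955)/301 = (-80/21 - 3955)*(1/301) = -83135/21*1/301 = -83135/6321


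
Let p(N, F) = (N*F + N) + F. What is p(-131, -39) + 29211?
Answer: 34150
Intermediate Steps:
p(N, F) = F + N + F*N (p(N, F) = (F*N + N) + F = (N + F*N) + F = F + N + F*N)
p(-131, -39) + 29211 = (-39 - 131 - 39*(-131)) + 29211 = (-39 - 131 + 5109) + 29211 = 4939 + 29211 = 34150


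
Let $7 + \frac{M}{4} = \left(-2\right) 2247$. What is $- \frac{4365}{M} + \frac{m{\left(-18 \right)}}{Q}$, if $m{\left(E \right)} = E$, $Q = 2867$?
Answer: $\frac{12190383}{51617468} \approx 0.23617$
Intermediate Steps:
$M = -18004$ ($M = -28 + 4 \left(\left(-2\right) 2247\right) = -28 + 4 \left(-4494\right) = -28 - 17976 = -18004$)
$- \frac{4365}{M} + \frac{m{\left(-18 \right)}}{Q} = - \frac{4365}{-18004} - \frac{18}{2867} = \left(-4365\right) \left(- \frac{1}{18004}\right) - \frac{18}{2867} = \frac{4365}{18004} - \frac{18}{2867} = \frac{12190383}{51617468}$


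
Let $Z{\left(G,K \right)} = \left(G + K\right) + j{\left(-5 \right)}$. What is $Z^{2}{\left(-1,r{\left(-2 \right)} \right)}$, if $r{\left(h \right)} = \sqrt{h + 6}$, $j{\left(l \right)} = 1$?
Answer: $4$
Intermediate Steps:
$r{\left(h \right)} = \sqrt{6 + h}$
$Z{\left(G,K \right)} = 1 + G + K$ ($Z{\left(G,K \right)} = \left(G + K\right) + 1 = 1 + G + K$)
$Z^{2}{\left(-1,r{\left(-2 \right)} \right)} = \left(1 - 1 + \sqrt{6 - 2}\right)^{2} = \left(1 - 1 + \sqrt{4}\right)^{2} = \left(1 - 1 + 2\right)^{2} = 2^{2} = 4$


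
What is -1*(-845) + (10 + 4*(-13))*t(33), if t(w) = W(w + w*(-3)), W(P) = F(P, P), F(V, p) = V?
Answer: 3617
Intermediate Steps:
W(P) = P
t(w) = -2*w (t(w) = w + w*(-3) = w - 3*w = -2*w)
-1*(-845) + (10 + 4*(-13))*t(33) = -1*(-845) + (10 + 4*(-13))*(-2*33) = 845 + (10 - 52)*(-66) = 845 - 42*(-66) = 845 + 2772 = 3617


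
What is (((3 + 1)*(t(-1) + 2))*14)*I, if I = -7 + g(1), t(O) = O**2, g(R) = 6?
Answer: -168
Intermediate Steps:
I = -1 (I = -7 + 6 = -1)
(((3 + 1)*(t(-1) + 2))*14)*I = (((3 + 1)*((-1)**2 + 2))*14)*(-1) = ((4*(1 + 2))*14)*(-1) = ((4*3)*14)*(-1) = (12*14)*(-1) = 168*(-1) = -168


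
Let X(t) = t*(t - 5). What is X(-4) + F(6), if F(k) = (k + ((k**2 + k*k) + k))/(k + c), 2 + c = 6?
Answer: 222/5 ≈ 44.400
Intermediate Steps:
c = 4 (c = -2 + 6 = 4)
X(t) = t*(-5 + t)
F(k) = (2*k + 2*k**2)/(4 + k) (F(k) = (k + ((k**2 + k*k) + k))/(k + 4) = (k + ((k**2 + k**2) + k))/(4 + k) = (k + (2*k**2 + k))/(4 + k) = (k + (k + 2*k**2))/(4 + k) = (2*k + 2*k**2)/(4 + k))
X(-4) + F(6) = -4*(-5 - 4) + 2*6*(1 + 6)/(4 + 6) = -4*(-9) + 2*6*7/10 = 36 + 2*6*(1/10)*7 = 36 + 42/5 = 222/5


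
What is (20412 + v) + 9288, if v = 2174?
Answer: 31874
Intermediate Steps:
(20412 + v) + 9288 = (20412 + 2174) + 9288 = 22586 + 9288 = 31874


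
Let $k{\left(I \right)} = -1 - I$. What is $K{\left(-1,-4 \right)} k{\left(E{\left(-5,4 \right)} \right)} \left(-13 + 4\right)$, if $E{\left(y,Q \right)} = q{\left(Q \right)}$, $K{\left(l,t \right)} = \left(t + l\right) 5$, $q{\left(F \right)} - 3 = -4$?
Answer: $0$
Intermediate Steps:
$q{\left(F \right)} = -1$ ($q{\left(F \right)} = 3 - 4 = -1$)
$K{\left(l,t \right)} = 5 l + 5 t$ ($K{\left(l,t \right)} = \left(l + t\right) 5 = 5 l + 5 t$)
$E{\left(y,Q \right)} = -1$
$K{\left(-1,-4 \right)} k{\left(E{\left(-5,4 \right)} \right)} \left(-13 + 4\right) = \left(5 \left(-1\right) + 5 \left(-4\right)\right) \left(-1 - -1\right) \left(-13 + 4\right) = \left(-5 - 20\right) \left(-1 + 1\right) \left(-9\right) = \left(-25\right) 0 \left(-9\right) = 0 \left(-9\right) = 0$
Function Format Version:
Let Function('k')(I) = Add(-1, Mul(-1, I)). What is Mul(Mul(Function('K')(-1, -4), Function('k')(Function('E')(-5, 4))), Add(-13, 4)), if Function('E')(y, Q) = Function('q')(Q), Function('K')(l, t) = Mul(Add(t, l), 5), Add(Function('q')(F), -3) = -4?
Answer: 0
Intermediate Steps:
Function('q')(F) = -1 (Function('q')(F) = Add(3, -4) = -1)
Function('K')(l, t) = Add(Mul(5, l), Mul(5, t)) (Function('K')(l, t) = Mul(Add(l, t), 5) = Add(Mul(5, l), Mul(5, t)))
Function('E')(y, Q) = -1
Mul(Mul(Function('K')(-1, -4), Function('k')(Function('E')(-5, 4))), Add(-13, 4)) = Mul(Mul(Add(Mul(5, -1), Mul(5, -4)), Add(-1, Mul(-1, -1))), Add(-13, 4)) = Mul(Mul(Add(-5, -20), Add(-1, 1)), -9) = Mul(Mul(-25, 0), -9) = Mul(0, -9) = 0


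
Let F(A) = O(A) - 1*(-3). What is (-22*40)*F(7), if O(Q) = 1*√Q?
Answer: -2640 - 880*√7 ≈ -4968.3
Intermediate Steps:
O(Q) = √Q
F(A) = 3 + √A (F(A) = √A - 1*(-3) = √A + 3 = 3 + √A)
(-22*40)*F(7) = (-22*40)*(3 + √7) = -880*(3 + √7) = -2640 - 880*√7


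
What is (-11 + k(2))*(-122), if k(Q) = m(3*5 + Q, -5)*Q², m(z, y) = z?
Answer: -6954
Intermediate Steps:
k(Q) = Q²*(15 + Q) (k(Q) = (3*5 + Q)*Q² = (15 + Q)*Q² = Q²*(15 + Q))
(-11 + k(2))*(-122) = (-11 + 2²*(15 + 2))*(-122) = (-11 + 4*17)*(-122) = (-11 + 68)*(-122) = 57*(-122) = -6954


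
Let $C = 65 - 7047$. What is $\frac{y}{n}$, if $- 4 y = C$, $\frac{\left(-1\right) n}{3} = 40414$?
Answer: $- \frac{3491}{242484} \approx -0.014397$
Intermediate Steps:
$C = -6982$ ($C = 65 - 7047 = -6982$)
$n = -121242$ ($n = \left(-3\right) 40414 = -121242$)
$y = \frac{3491}{2}$ ($y = \left(- \frac{1}{4}\right) \left(-6982\right) = \frac{3491}{2} \approx 1745.5$)
$\frac{y}{n} = \frac{3491}{2 \left(-121242\right)} = \frac{3491}{2} \left(- \frac{1}{121242}\right) = - \frac{3491}{242484}$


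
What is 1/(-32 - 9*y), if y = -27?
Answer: 1/211 ≈ 0.0047393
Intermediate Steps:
1/(-32 - 9*y) = 1/(-32 - 9*(-27)) = 1/(-32 + 243) = 1/211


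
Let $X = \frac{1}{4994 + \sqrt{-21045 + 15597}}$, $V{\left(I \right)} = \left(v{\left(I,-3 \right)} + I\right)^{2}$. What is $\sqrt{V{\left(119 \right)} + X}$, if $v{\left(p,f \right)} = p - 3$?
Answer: $\frac{\sqrt{8591314236990133674 - 12472742 i \sqrt{1362}}}{12472742} \approx 235.0 - 6.2955 \cdot 10^{-9} i$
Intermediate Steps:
$v{\left(p,f \right)} = -3 + p$
$V{\left(I \right)} = \left(-3 + 2 I\right)^{2}$ ($V{\left(I \right)} = \left(\left(-3 + I\right) + I\right)^{2} = \left(-3 + 2 I\right)^{2}$)
$X = \frac{1}{4994 + 2 i \sqrt{1362}}$ ($X = \frac{1}{4994 + \sqrt{-5448}} = \frac{1}{4994 + 2 i \sqrt{1362}} \approx 0.0002002 - 2.959 \cdot 10^{-6} i$)
$\sqrt{V{\left(119 \right)} + X} = \sqrt{\left(-3 + 2 \cdot 119\right)^{2} + \left(\frac{11}{54946} - \frac{i \sqrt{1362}}{12472742}\right)} = \sqrt{\left(-3 + 238\right)^{2} + \left(\frac{11}{54946} - \frac{i \sqrt{1362}}{12472742}\right)} = \sqrt{235^{2} + \left(\frac{11}{54946} - \frac{i \sqrt{1362}}{12472742}\right)} = \sqrt{55225 + \left(\frac{11}{54946} - \frac{i \sqrt{1362}}{12472742}\right)} = \sqrt{\frac{3034392861}{54946} - \frac{i \sqrt{1362}}{12472742}}$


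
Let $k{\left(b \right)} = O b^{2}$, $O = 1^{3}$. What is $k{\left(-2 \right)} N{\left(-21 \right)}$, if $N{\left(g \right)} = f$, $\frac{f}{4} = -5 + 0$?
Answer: $-80$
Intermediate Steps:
$O = 1$
$f = -20$ ($f = 4 \left(-5 + 0\right) = 4 \left(-5\right) = -20$)
$k{\left(b \right)} = b^{2}$ ($k{\left(b \right)} = 1 b^{2} = b^{2}$)
$N{\left(g \right)} = -20$
$k{\left(-2 \right)} N{\left(-21 \right)} = \left(-2\right)^{2} \left(-20\right) = 4 \left(-20\right) = -80$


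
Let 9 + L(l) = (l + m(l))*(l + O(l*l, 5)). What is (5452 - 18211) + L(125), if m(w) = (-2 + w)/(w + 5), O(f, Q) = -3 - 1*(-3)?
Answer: 77357/26 ≈ 2975.3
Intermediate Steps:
O(f, Q) = 0 (O(f, Q) = -3 + 3 = 0)
m(w) = (-2 + w)/(5 + w)
L(l) = -9 + l*(l + (-2 + l)/(5 + l)) (L(l) = -9 + (l + (-2 + l)/(5 + l))*(l + 0) = -9 + (l + (-2 + l)/(5 + l))*l = -9 + l*(l + (-2 + l)/(5 + l)))
(5452 - 18211) + L(125) = (5452 - 18211) + (125*(-2 + 125) + (-9 + 125²)*(5 + 125))/(5 + 125) = -12759 + (125*123 + (-9 + 15625)*130)/130 = -12759 + (15375 + 15616*130)/130 = -12759 + (15375 + 2030080)/130 = -12759 + (1/130)*2045455 = -12759 + 409091/26 = 77357/26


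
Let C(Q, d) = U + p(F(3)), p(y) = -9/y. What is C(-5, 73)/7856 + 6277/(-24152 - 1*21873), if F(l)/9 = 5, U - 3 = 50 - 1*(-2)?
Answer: -23394971/180786200 ≈ -0.12941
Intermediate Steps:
U = 55 (U = 3 + (50 - 1*(-2)) = 3 + (50 + 2) = 3 + 52 = 55)
F(l) = 45 (F(l) = 9*5 = 45)
C(Q, d) = 274/5 (C(Q, d) = 55 - 9/45 = 55 - 9*1/45 = 55 - 1/5 = 274/5)
C(-5, 73)/7856 + 6277/(-24152 - 1*21873) = (274/5)/7856 + 6277/(-24152 - 1*21873) = (274/5)*(1/7856) + 6277/(-24152 - 21873) = 137/19640 + 6277/(-46025) = 137/19640 + 6277*(-1/46025) = 137/19640 - 6277/46025 = -23394971/180786200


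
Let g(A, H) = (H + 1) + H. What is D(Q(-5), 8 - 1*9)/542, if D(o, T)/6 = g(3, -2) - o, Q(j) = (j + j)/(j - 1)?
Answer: -14/271 ≈ -0.051661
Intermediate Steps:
g(A, H) = 1 + 2*H (g(A, H) = (1 + H) + H = 1 + 2*H)
Q(j) = 2*j/(-1 + j) (Q(j) = (2*j)/(-1 + j) = 2*j/(-1 + j))
D(o, T) = -18 - 6*o (D(o, T) = 6*((1 + 2*(-2)) - o) = 6*((1 - 4) - o) = 6*(-3 - o) = -18 - 6*o)
D(Q(-5), 8 - 1*9)/542 = (-18 - 12*(-5)/(-1 - 5))/542 = (-18 - 12*(-5)/(-6))*(1/542) = (-18 - 12*(-5)*(-1)/6)*(1/542) = (-18 - 6*5/3)*(1/542) = (-18 - 10)*(1/542) = -28*1/542 = -14/271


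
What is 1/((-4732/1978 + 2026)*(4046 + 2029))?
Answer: 989/12158189100 ≈ 8.1344e-8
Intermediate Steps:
1/((-4732/1978 + 2026)*(4046 + 2029)) = 1/((-4732*1/1978 + 2026)*6075) = 1/((-2366/989 + 2026)*6075) = 1/((2001348/989)*6075) = 1/(12158189100/989) = 989/12158189100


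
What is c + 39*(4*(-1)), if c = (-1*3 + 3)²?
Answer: -156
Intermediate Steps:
c = 0 (c = (-3 + 3)² = 0² = 0)
c + 39*(4*(-1)) = 0 + 39*(4*(-1)) = 0 + 39*(-4) = 0 - 156 = -156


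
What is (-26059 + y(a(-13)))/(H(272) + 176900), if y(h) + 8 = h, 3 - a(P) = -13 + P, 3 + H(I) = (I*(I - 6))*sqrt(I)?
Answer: 658006298/198939469897 - 1076515072*sqrt(17)/198939469897 ≈ -0.019004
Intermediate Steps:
H(I) = -3 + I**(3/2)*(-6 + I) (H(I) = -3 + (I*(I - 6))*sqrt(I) = -3 + (I*(-6 + I))*sqrt(I) = -3 + I**(3/2)*(-6 + I))
a(P) = 16 - P (a(P) = 3 - (-13 + P) = 3 + (13 - P) = 16 - P)
y(h) = -8 + h
(-26059 + y(a(-13)))/(H(272) + 176900) = (-26059 + (-8 + (16 - 1*(-13))))/((-3 + 272**(5/2) - 6528*sqrt(17)) + 176900) = (-26059 + (-8 + (16 + 13)))/((-3 + 295936*sqrt(17) - 6528*sqrt(17)) + 176900) = (-26059 + (-8 + 29))/((-3 + 295936*sqrt(17) - 6528*sqrt(17)) + 176900) = (-26059 + 21)/((-3 + 289408*sqrt(17)) + 176900) = -26038/(176897 + 289408*sqrt(17))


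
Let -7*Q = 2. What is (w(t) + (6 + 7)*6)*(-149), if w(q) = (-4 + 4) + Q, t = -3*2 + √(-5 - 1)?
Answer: -81056/7 ≈ -11579.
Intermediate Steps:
Q = -2/7 (Q = -⅐*2 = -2/7 ≈ -0.28571)
t = -6 + I*√6 (t = -6 + √(-6) = -6 + I*√6 ≈ -6.0 + 2.4495*I)
w(q) = -2/7 (w(q) = (-4 + 4) - 2/7 = 0 - 2/7 = -2/7)
(w(t) + (6 + 7)*6)*(-149) = (-2/7 + (6 + 7)*6)*(-149) = (-2/7 + 13*6)*(-149) = (-2/7 + 78)*(-149) = (544/7)*(-149) = -81056/7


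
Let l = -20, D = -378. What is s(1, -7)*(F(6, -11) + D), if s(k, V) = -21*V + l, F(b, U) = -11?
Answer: -49403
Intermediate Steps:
s(k, V) = -20 - 21*V (s(k, V) = -21*V - 20 = -20 - 21*V)
s(1, -7)*(F(6, -11) + D) = (-20 - 21*(-7))*(-11 - 378) = (-20 + 147)*(-389) = 127*(-389) = -49403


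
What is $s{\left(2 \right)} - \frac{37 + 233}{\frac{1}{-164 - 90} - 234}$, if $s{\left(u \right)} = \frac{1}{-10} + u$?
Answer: $\frac{1815103}{594370} \approx 3.0538$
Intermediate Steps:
$s{\left(u \right)} = - \frac{1}{10} + u$
$s{\left(2 \right)} - \frac{37 + 233}{\frac{1}{-164 - 90} - 234} = \left(- \frac{1}{10} + 2\right) - \frac{37 + 233}{\frac{1}{-164 - 90} - 234} = \frac{19}{10} - \frac{270}{\frac{1}{-254} - 234} = \frac{19}{10} - \frac{270}{- \frac{1}{254} - 234} = \frac{19}{10} - \frac{270}{- \frac{59437}{254}} = \frac{19}{10} - 270 \left(- \frac{254}{59437}\right) = \frac{19}{10} - - \frac{68580}{59437} = \frac{19}{10} + \frac{68580}{59437} = \frac{1815103}{594370}$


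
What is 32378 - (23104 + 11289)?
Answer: -2015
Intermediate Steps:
32378 - (23104 + 11289) = 32378 - 1*34393 = 32378 - 34393 = -2015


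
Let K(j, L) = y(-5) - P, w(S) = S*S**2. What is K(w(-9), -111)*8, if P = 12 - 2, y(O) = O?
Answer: -120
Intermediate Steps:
w(S) = S**3
P = 10
K(j, L) = -15 (K(j, L) = -5 - 1*10 = -5 - 10 = -15)
K(w(-9), -111)*8 = -15*8 = -120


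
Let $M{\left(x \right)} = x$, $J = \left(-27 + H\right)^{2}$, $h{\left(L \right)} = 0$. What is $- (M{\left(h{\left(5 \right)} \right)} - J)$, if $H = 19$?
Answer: $64$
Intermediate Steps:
$J = 64$ ($J = \left(-27 + 19\right)^{2} = \left(-8\right)^{2} = 64$)
$- (M{\left(h{\left(5 \right)} \right)} - J) = - (0 - 64) = \left(-1\right) \left(-64\right) = 64$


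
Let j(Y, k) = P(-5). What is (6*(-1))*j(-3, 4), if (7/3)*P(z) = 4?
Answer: -72/7 ≈ -10.286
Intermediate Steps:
P(z) = 12/7 (P(z) = (3/7)*4 = 12/7)
j(Y, k) = 12/7
(6*(-1))*j(-3, 4) = (6*(-1))*(12/7) = -6*12/7 = -72/7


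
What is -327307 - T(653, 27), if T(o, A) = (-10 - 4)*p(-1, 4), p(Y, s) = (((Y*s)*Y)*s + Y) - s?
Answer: -327153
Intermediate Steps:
p(Y, s) = Y - s + Y²*s² (p(Y, s) = ((s*Y²)*s + Y) - s = (Y²*s² + Y) - s = (Y + Y²*s²) - s = Y - s + Y²*s²)
T(o, A) = -154 (T(o, A) = (-10 - 4)*(-1 - 1*4 + (-1)²*4²) = -14*(-1 - 4 + 1*16) = -14*(-1 - 4 + 16) = -14*11 = -154)
-327307 - T(653, 27) = -327307 - 1*(-154) = -327307 + 154 = -327153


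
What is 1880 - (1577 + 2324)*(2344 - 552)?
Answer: -6988712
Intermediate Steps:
1880 - (1577 + 2324)*(2344 - 552) = 1880 - 3901*1792 = 1880 - 1*6990592 = 1880 - 6990592 = -6988712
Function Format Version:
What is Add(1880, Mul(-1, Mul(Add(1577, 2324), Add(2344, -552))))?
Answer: -6988712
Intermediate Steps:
Add(1880, Mul(-1, Mul(Add(1577, 2324), Add(2344, -552)))) = Add(1880, Mul(-1, Mul(3901, 1792))) = Add(1880, Mul(-1, 6990592)) = Add(1880, -6990592) = -6988712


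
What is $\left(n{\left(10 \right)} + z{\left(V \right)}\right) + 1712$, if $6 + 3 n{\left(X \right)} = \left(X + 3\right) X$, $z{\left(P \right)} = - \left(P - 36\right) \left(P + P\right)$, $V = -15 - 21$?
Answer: $- \frac{10292}{3} \approx -3430.7$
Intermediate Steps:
$V = -36$
$z{\left(P \right)} = - 2 P \left(-36 + P\right)$ ($z{\left(P \right)} = - \left(-36 + P\right) 2 P = - 2 P \left(-36 + P\right)$)
$n{\left(X \right)} = -2 + \frac{X \left(3 + X\right)}{3}$ ($n{\left(X \right)} = -2 + \frac{\left(X + 3\right) X}{3} = -2 + \frac{\left(3 + X\right) X}{3} = -2 + \frac{X \left(3 + X\right)}{3}$)
$\left(n{\left(10 \right)} + z{\left(V \right)}\right) + 1712 = \left(\left(-2 + 10 + \frac{10^{2}}{3}\right) + 2 \left(-36\right) \left(36 - -36\right)\right) + 1712 = \left(\left(-2 + 10 + \frac{1}{3} \cdot 100\right) + 2 \left(-36\right) \left(36 + 36\right)\right) + 1712 = \left(\left(-2 + 10 + \frac{100}{3}\right) + 2 \left(-36\right) 72\right) + 1712 = \left(\frac{124}{3} - 5184\right) + 1712 = - \frac{15428}{3} + 1712 = - \frac{10292}{3}$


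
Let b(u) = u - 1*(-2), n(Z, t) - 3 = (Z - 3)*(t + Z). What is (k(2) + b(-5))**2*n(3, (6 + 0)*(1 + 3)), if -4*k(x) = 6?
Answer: 243/4 ≈ 60.750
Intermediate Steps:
k(x) = -3/2 (k(x) = -1/4*6 = -3/2)
n(Z, t) = 3 + (-3 + Z)*(Z + t) (n(Z, t) = 3 + (Z - 3)*(t + Z) = 3 + (-3 + Z)*(Z + t))
b(u) = 2 + u (b(u) = u + 2 = 2 + u)
(k(2) + b(-5))**2*n(3, (6 + 0)*(1 + 3)) = (-3/2 + (2 - 5))**2*(3 + 3**2 - 3*3 - 3*(6 + 0)*(1 + 3) + 3*((6 + 0)*(1 + 3))) = (-3/2 - 3)**2*(3 + 9 - 9 - 18*4 + 3*(6*4)) = (-9/2)**2*(3 + 9 - 9 - 3*24 + 3*24) = 81*(3 + 9 - 9 - 72 + 72)/4 = (81/4)*3 = 243/4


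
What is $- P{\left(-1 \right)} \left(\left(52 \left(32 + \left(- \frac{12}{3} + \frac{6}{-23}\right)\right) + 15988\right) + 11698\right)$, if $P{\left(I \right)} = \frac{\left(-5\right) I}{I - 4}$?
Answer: $\frac{669954}{23} \approx 29128.0$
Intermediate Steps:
$P{\left(I \right)} = - \frac{5 I}{-4 + I}$ ($P{\left(I \right)} = \frac{\left(-5\right) I}{I - 4} = \frac{\left(-5\right) I}{-4 + I} = - \frac{5 I}{-4 + I}$)
$- P{\left(-1 \right)} \left(\left(52 \left(32 + \left(- \frac{12}{3} + \frac{6}{-23}\right)\right) + 15988\right) + 11698\right) = - \frac{\left(-5\right) \left(-1\right)}{-4 - 1} \left(\left(52 \left(32 + \left(- \frac{12}{3} + \frac{6}{-23}\right)\right) + 15988\right) + 11698\right) = - \frac{\left(-5\right) \left(-1\right)}{-5} \left(\left(52 \left(32 + \left(\left(-12\right) \frac{1}{3} + 6 \left(- \frac{1}{23}\right)\right)\right) + 15988\right) + 11698\right) = - \frac{\left(-5\right) \left(-1\right) \left(-1\right)}{5} \left(\left(52 \left(32 - \frac{98}{23}\right) + 15988\right) + 11698\right) = \left(-1\right) \left(-1\right) \left(\left(52 \left(32 - \frac{98}{23}\right) + 15988\right) + 11698\right) = 1 \left(\left(52 \cdot \frac{638}{23} + 15988\right) + 11698\right) = 1 \left(\left(\frac{33176}{23} + 15988\right) + 11698\right) = 1 \left(\frac{400900}{23} + 11698\right) = 1 \cdot \frac{669954}{23} = \frac{669954}{23}$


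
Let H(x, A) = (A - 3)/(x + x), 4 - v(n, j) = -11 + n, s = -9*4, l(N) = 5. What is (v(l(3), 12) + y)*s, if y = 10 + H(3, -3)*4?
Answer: -576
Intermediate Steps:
s = -36
v(n, j) = 15 - n (v(n, j) = 4 - (-11 + n) = 4 + (11 - n) = 15 - n)
H(x, A) = (-3 + A)/(2*x) (H(x, A) = (-3 + A)/((2*x)) = (-3 + A)*(1/(2*x)) = (-3 + A)/(2*x))
y = 6 (y = 10 + ((½)*(-3 - 3)/3)*4 = 10 + ((½)*(⅓)*(-6))*4 = 10 - 1*4 = 10 - 4 = 6)
(v(l(3), 12) + y)*s = ((15 - 1*5) + 6)*(-36) = ((15 - 5) + 6)*(-36) = (10 + 6)*(-36) = 16*(-36) = -576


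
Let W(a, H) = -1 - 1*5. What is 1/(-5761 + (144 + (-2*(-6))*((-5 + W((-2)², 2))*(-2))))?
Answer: -1/5353 ≈ -0.00018681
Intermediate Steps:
W(a, H) = -6 (W(a, H) = -1 - 5 = -6)
1/(-5761 + (144 + (-2*(-6))*((-5 + W((-2)², 2))*(-2)))) = 1/(-5761 + (144 + (-2*(-6))*((-5 - 6)*(-2)))) = 1/(-5761 + (144 + 12*(-11*(-2)))) = 1/(-5761 + (144 + 12*22)) = 1/(-5761 + (144 + 264)) = 1/(-5761 + 408) = 1/(-5353) = -1/5353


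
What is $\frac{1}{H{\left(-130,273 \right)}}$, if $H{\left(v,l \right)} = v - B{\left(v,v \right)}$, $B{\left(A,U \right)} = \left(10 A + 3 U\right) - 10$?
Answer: $\frac{1}{1570} \approx 0.00063694$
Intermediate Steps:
$B{\left(A,U \right)} = -10 + 3 U + 10 A$ ($B{\left(A,U \right)} = \left(3 U + 10 A\right) - 10 = -10 + 3 U + 10 A$)
$H{\left(v,l \right)} = 10 - 12 v$ ($H{\left(v,l \right)} = v - \left(-10 + 3 v + 10 v\right) = v - \left(-10 + 13 v\right) = 10 - 12 v$)
$\frac{1}{H{\left(-130,273 \right)}} = \frac{1}{10 - -1560} = \frac{1}{10 + 1560} = \frac{1}{1570}$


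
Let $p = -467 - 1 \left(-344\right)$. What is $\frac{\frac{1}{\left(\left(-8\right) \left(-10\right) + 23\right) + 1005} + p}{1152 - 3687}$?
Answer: $\frac{136283}{2808780} \approx 0.04852$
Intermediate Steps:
$p = -123$ ($p = -467 - -344 = -467 + 344 = -123$)
$\frac{\frac{1}{\left(\left(-8\right) \left(-10\right) + 23\right) + 1005} + p}{1152 - 3687} = \frac{\frac{1}{\left(\left(-8\right) \left(-10\right) + 23\right) + 1005} - 123}{1152 - 3687} = \frac{\frac{1}{\left(80 + 23\right) + 1005} - 123}{-2535} = \left(\frac{1}{103 + 1005} - 123\right) \left(- \frac{1}{2535}\right) = \left(\frac{1}{1108} - 123\right) \left(- \frac{1}{2535}\right) = \left(- \frac{136283}{1108}\right) \left(- \frac{1}{2535}\right) = \frac{136283}{2808780}$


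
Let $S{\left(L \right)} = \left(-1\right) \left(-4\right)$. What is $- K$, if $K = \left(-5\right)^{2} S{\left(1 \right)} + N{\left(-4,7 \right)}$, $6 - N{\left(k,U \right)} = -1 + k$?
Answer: $-111$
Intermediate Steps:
$S{\left(L \right)} = 4$
$N{\left(k,U \right)} = 7 - k$ ($N{\left(k,U \right)} = 6 - \left(-1 + k\right) = 7 - k$)
$K = 111$ ($K = \left(-5\right)^{2} \cdot 4 + \left(7 - -4\right) = 25 \cdot 4 + \left(7 + 4\right) = 100 + 11 = 111$)
$- K = \left(-1\right) 111 = -111$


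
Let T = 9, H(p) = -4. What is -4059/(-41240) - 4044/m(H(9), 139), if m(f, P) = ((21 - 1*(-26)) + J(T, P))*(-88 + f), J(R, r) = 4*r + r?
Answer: 55482267/351900920 ≈ 0.15766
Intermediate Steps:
J(R, r) = 5*r
m(f, P) = (-88 + f)*(47 + 5*P) (m(f, P) = ((21 - 1*(-26)) + 5*P)*(-88 + f) = ((21 + 26) + 5*P)*(-88 + f) = (47 + 5*P)*(-88 + f) = (-88 + f)*(47 + 5*P))
-4059/(-41240) - 4044/m(H(9), 139) = -4059/(-41240) - 4044/(-4136 - 440*139 + 47*(-4) + 5*139*(-4)) = -4059*(-1/41240) - 4044/(-4136 - 61160 - 188 - 2780) = 4059/41240 - 4044/(-68264) = 4059/41240 - 4044*(-1/68264) = 4059/41240 + 1011/17066 = 55482267/351900920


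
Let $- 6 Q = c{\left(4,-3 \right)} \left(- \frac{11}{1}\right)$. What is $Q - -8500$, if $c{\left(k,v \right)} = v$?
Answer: $\frac{16989}{2} \approx 8494.5$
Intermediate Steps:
$Q = - \frac{11}{2}$ ($Q = - \frac{\left(-3\right) \left(- \frac{11}{1}\right)}{6} = - \frac{\left(-3\right) \left(\left(-11\right) 1\right)}{6} = - \frac{\left(-3\right) \left(-11\right)}{6} = \left(- \frac{1}{6}\right) 33 = - \frac{11}{2} \approx -5.5$)
$Q - -8500 = - \frac{11}{2} - -8500 = - \frac{11}{2} + 8500 = \frac{16989}{2}$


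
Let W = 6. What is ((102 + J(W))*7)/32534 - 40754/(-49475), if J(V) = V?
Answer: 681646868/804809825 ≈ 0.84697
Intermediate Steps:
((102 + J(W))*7)/32534 - 40754/(-49475) = ((102 + 6)*7)/32534 - 40754/(-49475) = (108*7)*(1/32534) - 40754*(-1/49475) = 756*(1/32534) + 40754/49475 = 378/16267 + 40754/49475 = 681646868/804809825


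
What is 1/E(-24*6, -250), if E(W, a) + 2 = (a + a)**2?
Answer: 1/249998 ≈ 4.0000e-6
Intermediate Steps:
E(W, a) = -2 + 4*a**2 (E(W, a) = -2 + (a + a)**2 = -2 + (2*a)**2 = -2 + 4*a**2)
1/E(-24*6, -250) = 1/(-2 + 4*(-250)**2) = 1/(-2 + 4*62500) = 1/(-2 + 250000) = 1/249998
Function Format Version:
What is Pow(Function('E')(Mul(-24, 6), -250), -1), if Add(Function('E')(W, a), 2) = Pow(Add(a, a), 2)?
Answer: Rational(1, 249998) ≈ 4.0000e-6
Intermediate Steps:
Function('E')(W, a) = Add(-2, Mul(4, Pow(a, 2))) (Function('E')(W, a) = Add(-2, Pow(Add(a, a), 2)) = Add(-2, Pow(Mul(2, a), 2)) = Add(-2, Mul(4, Pow(a, 2))))
Pow(Function('E')(Mul(-24, 6), -250), -1) = Pow(Add(-2, Mul(4, Pow(-250, 2))), -1) = Pow(Add(-2, Mul(4, 62500)), -1) = Pow(Add(-2, 250000), -1) = Pow(249998, -1) = Rational(1, 249998)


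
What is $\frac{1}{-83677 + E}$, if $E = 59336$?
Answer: $- \frac{1}{24341} \approx -4.1083 \cdot 10^{-5}$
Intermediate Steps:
$\frac{1}{-83677 + E} = \frac{1}{-83677 + 59336} = \frac{1}{-24341} = - \frac{1}{24341}$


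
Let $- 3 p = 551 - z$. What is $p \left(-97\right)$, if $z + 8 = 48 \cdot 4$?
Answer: $\frac{35599}{3} \approx 11866.0$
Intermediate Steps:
$z = 184$ ($z = -8 + 48 \cdot 4 = -8 + 192 = 184$)
$p = - \frac{367}{3}$ ($p = - \frac{551 - 184}{3} = \left(- \frac{1}{3}\right) 367 = - \frac{367}{3} \approx -122.33$)
$p \left(-97\right) = \left(- \frac{367}{3}\right) \left(-97\right) = \frac{35599}{3}$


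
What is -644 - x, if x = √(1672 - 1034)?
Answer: -644 - √638 ≈ -669.26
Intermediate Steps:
x = √638 ≈ 25.259
-644 - x = -644 - √638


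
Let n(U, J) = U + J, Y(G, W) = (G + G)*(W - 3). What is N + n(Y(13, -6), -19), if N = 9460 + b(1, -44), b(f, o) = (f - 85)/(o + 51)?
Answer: 9195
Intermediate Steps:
b(f, o) = (-85 + f)/(51 + o)
N = 9448 (N = 9460 + (-85 + 1)/(51 - 44) = 9460 - 84/7 = 9460 + (1/7)*(-84) = 9460 - 12 = 9448)
Y(G, W) = 2*G*(-3 + W) (Y(G, W) = (2*G)*(-3 + W) = 2*G*(-3 + W))
n(U, J) = J + U
N + n(Y(13, -6), -19) = 9448 + (-19 + 2*13*(-3 - 6)) = 9448 + (-19 + 2*13*(-9)) = 9448 + (-19 - 234) = 9448 - 253 = 9195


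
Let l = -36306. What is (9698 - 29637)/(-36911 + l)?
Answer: 19939/73217 ≈ 0.27233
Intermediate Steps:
(9698 - 29637)/(-36911 + l) = (9698 - 29637)/(-36911 - 36306) = -19939/(-73217) = -19939*(-1/73217) = 19939/73217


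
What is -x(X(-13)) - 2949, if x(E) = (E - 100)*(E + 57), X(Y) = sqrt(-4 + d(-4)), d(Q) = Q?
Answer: 2759 + 86*I*sqrt(2) ≈ 2759.0 + 121.62*I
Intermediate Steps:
X(Y) = 2*I*sqrt(2) (X(Y) = sqrt(-4 - 4) = sqrt(-8) = 2*I*sqrt(2))
x(E) = (-100 + E)*(57 + E)
-x(X(-13)) - 2949 = -(-5700 + (2*I*sqrt(2))**2 - 86*I*sqrt(2)) - 2949 = -(-5700 - 8 - 86*I*sqrt(2)) - 2949 = -(-5708 - 86*I*sqrt(2)) - 2949 = (5708 + 86*I*sqrt(2)) - 2949 = 2759 + 86*I*sqrt(2)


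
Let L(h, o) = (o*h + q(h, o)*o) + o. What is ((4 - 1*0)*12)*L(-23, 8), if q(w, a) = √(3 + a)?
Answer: -8448 + 384*√11 ≈ -7174.4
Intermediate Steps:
L(h, o) = o + h*o + o*√(3 + o) (L(h, o) = (o*h + √(3 + o)*o) + o = (h*o + o*√(3 + o)) + o = o + h*o + o*√(3 + o))
((4 - 1*0)*12)*L(-23, 8) = ((4 - 1*0)*12)*(8*(1 - 23 + √(3 + 8))) = ((4 + 0)*12)*(8*(1 - 23 + √11)) = (4*12)*(8*(-22 + √11)) = 48*(-176 + 8*√11) = -8448 + 384*√11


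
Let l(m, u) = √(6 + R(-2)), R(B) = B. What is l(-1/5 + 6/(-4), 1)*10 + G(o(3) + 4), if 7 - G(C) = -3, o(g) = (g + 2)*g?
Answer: 30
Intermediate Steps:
o(g) = g*(2 + g) (o(g) = (2 + g)*g = g*(2 + g))
G(C) = 10 (G(C) = 7 - 1*(-3) = 7 + 3 = 10)
l(m, u) = 2 (l(m, u) = √(6 - 2) = √4 = 2)
l(-1/5 + 6/(-4), 1)*10 + G(o(3) + 4) = 2*10 + 10 = 20 + 10 = 30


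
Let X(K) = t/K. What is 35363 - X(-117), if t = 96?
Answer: 1379189/39 ≈ 35364.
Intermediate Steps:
X(K) = 96/K
35363 - X(-117) = 35363 - 96/(-117) = 35363 - 96*(-1)/117 = 35363 - 1*(-32/39) = 35363 + 32/39 = 1379189/39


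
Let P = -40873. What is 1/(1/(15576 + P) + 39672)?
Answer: 25297/1003582583 ≈ 2.5207e-5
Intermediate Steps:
1/(1/(15576 + P) + 39672) = 1/(1/(15576 - 40873) + 39672) = 1/(1/(-25297) + 39672) = 1/(-1/25297 + 39672) = 1/(1003582583/25297) = 25297/1003582583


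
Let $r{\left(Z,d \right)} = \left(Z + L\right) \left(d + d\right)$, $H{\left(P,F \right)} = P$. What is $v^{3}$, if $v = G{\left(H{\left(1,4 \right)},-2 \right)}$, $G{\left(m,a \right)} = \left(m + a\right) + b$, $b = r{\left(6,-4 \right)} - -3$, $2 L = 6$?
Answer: $-343000$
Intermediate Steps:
$L = 3$ ($L = \frac{1}{2} \cdot 6 = 3$)
$r{\left(Z,d \right)} = 2 d \left(3 + Z\right)$ ($r{\left(Z,d \right)} = \left(Z + 3\right) \left(d + d\right) = \left(3 + Z\right) 2 d = 2 d \left(3 + Z\right)$)
$b = -69$ ($b = 2 \left(-4\right) \left(3 + 6\right) - -3 = 2 \left(-4\right) 9 + 3 = -72 + 3 = -69$)
$G{\left(m,a \right)} = -69 + a + m$ ($G{\left(m,a \right)} = \left(m + a\right) - 69 = \left(a + m\right) - 69 = -69 + a + m$)
$v = -70$ ($v = -69 - 2 + 1 = -70$)
$v^{3} = \left(-70\right)^{3} = -343000$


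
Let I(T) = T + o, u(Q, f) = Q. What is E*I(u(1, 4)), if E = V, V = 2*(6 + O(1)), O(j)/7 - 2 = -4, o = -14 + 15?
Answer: -32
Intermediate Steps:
o = 1
O(j) = -14 (O(j) = 14 + 7*(-4) = 14 - 28 = -14)
I(T) = 1 + T (I(T) = T + 1 = 1 + T)
V = -16 (V = 2*(6 - 14) = 2*(-8) = -16)
E = -16
E*I(u(1, 4)) = -16*(1 + 1) = -16*2 = -32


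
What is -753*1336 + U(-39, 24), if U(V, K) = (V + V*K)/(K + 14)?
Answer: -38229279/38 ≈ -1.0060e+6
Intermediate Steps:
U(V, K) = (V + K*V)/(14 + K)
-753*1336 + U(-39, 24) = -753*1336 - 39*(1 + 24)/(14 + 24) = -1006008 - 39*25/38 = -1006008 - 39*1/38*25 = -1006008 - 975/38 = -38229279/38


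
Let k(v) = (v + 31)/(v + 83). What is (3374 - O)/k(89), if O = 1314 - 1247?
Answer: 142201/30 ≈ 4740.0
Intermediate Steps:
k(v) = (31 + v)/(83 + v)
O = 67
(3374 - O)/k(89) = (3374 - 1*67)/(((31 + 89)/(83 + 89))) = (3374 - 67)/((120/172)) = 3307/(((1/172)*120)) = 3307/(30/43) = 3307*(43/30) = 142201/30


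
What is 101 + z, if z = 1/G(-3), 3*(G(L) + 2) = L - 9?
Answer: 605/6 ≈ 100.83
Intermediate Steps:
G(L) = -5 + L/3 (G(L) = -2 + (L - 9)/3 = -2 + (-9 + L)/3 = -2 + (-3 + L/3) = -5 + L/3)
z = -⅙ (z = 1/(-5 + (⅓)*(-3)) = 1/(-5 - 1) = 1/(-6) = -⅙ ≈ -0.16667)
101 + z = 101 - ⅙ = 605/6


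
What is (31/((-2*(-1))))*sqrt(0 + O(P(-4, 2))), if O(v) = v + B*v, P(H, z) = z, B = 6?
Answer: 31*sqrt(14)/2 ≈ 57.996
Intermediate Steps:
O(v) = 7*v (O(v) = v + 6*v = 7*v)
(31/((-2*(-1))))*sqrt(0 + O(P(-4, 2))) = (31/((-2*(-1))))*sqrt(0 + 7*2) = (31/2)*sqrt(0 + 14) = (31*(1/2))*sqrt(14) = 31*sqrt(14)/2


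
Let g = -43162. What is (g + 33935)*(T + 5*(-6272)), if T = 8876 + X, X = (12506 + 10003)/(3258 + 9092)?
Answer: 2561921679257/12350 ≈ 2.0744e+8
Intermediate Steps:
X = 22509/12350 ≈ 1.8226
T = 109641109/12350 (T = 8876 + 22509/12350 = 109641109/12350 ≈ 8877.8)
(g + 33935)*(T + 5*(-6272)) = (-43162 + 33935)*(109641109/12350 + 5*(-6272)) = -9227*(109641109/12350 - 31360) = -9227*(-277654891/12350) = 2561921679257/12350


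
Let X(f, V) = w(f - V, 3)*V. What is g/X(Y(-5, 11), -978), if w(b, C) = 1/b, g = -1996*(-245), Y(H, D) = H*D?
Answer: -225682730/489 ≈ -4.6152e+5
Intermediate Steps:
Y(H, D) = D*H
g = 489020
X(f, V) = V/(f - V)
g/X(Y(-5, 11), -978) = 489020/((-978/(11*(-5) - 1*(-978)))) = 489020/((-978/(-55 + 978))) = 489020/((-978/923)) = 489020/((-978*1/923)) = 489020/(-978/923) = 489020*(-923/978) = -225682730/489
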